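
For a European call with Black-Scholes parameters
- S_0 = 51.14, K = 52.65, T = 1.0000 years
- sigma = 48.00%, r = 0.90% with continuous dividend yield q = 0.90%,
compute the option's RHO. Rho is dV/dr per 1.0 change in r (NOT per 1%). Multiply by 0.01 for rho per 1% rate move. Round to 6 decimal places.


d1 = 0.1793765235; d2 = -0.3006234765
phi(d1) = 0.3925754614; exp(-qT) = 0.9910403788; exp(-rT) = 0.9910403788
N(d2) = 0.3818508137
Rho = K*T*exp(-rT)*N(d2) = 52.6500 * 1.0000 * 0.9910403788 * 0.3818508137 = 19.924317

Answer: Rho = 19.924317


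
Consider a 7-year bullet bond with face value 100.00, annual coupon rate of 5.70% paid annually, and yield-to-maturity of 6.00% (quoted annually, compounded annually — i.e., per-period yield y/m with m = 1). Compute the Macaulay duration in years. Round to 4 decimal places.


Answer: Macaulay duration = 5.9539 years

Derivation:
Coupon per period c = face * coupon_rate / m = 5.700000
Periods per year m = 1; per-period yield y/m = 0.060000
Number of cashflows N = 7
Cashflows (t years, CF_t, discount factor 1/(1+y/m)^(m*t), PV):
  t = 1.0000: CF_t = 5.700000, DF = 0.943396, PV = 5.377358
  t = 2.0000: CF_t = 5.700000, DF = 0.889996, PV = 5.072980
  t = 3.0000: CF_t = 5.700000, DF = 0.839619, PV = 4.785830
  t = 4.0000: CF_t = 5.700000, DF = 0.792094, PV = 4.514934
  t = 5.0000: CF_t = 5.700000, DF = 0.747258, PV = 4.259372
  t = 6.0000: CF_t = 5.700000, DF = 0.704961, PV = 4.018275
  t = 7.0000: CF_t = 105.700000, DF = 0.665057, PV = 70.296537
Price P = sum_t PV_t = 98.325286
Macaulay numerator sum_t t * PV_t:
  t * PV_t at t = 1.0000: 5.377358
  t * PV_t at t = 2.0000: 10.145959
  t * PV_t at t = 3.0000: 14.357490
  t * PV_t at t = 4.0000: 18.059736
  t * PV_t at t = 5.0000: 21.296858
  t * PV_t at t = 6.0000: 24.109650
  t * PV_t at t = 7.0000: 492.075758
Macaulay duration D = (sum_t t * PV_t) / P = 585.422810 / 98.325286 = 5.953940


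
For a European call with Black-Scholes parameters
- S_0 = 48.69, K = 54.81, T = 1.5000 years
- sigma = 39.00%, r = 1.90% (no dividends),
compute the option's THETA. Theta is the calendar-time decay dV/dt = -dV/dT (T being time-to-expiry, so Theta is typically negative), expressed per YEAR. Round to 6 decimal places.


d1 = 0.0506144370; d2 = -0.4270360628
phi(d1) = 0.3984315981; exp(-qT) = 1.0000000000; exp(-rT) = 0.9719022941
Theta = -S*exp(-qT)*phi(d1)*sigma/(2*sqrt(T)) - r*K*exp(-rT)*N(d2) + q*S*exp(-qT)*N(d1)
N(d1) = 0.5201836207; N(d2) = 0.3346765305; sqrt(T) = 1.2247448714
Term 1 = -48.6900 * 1.0000000000 * 0.3984315981 * 0.3900 / (2 * 1.2247448714) = -3.0887483737
Term 2 = -0.0190 * 54.8100 * 0.9719022941 * 0.3346765305 = -0.3387359326
Term 3 = 0 (no dividend yield, q = 0)
Theta = -3.0887483737 + (-0.3387359326) + (0.0000000000) = -3.427484

Answer: Theta = -3.427484


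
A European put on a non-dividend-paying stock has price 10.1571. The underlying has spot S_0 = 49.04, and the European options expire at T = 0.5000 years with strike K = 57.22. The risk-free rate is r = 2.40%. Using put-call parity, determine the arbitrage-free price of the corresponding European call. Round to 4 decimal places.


Put-call parity: C - P = S_0 * exp(-qT) - K * exp(-rT).
S_0 * exp(-qT) = 49.0400 * 1.00000000 = 49.04000000
K * exp(-rT) = 57.2200 * 0.98807171 = 56.53746341
C = P + S*exp(-qT) - K*exp(-rT)
C = 10.1571 + 49.04000000 - 56.53746341 = 2.6596

Answer: Call price = 2.6596


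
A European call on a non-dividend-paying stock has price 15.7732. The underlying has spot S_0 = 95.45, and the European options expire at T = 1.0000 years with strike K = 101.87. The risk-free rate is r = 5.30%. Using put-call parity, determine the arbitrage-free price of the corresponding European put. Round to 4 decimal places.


Answer: Put price = 16.9347

Derivation:
Put-call parity: C - P = S_0 * exp(-qT) - K * exp(-rT).
S_0 * exp(-qT) = 95.4500 * 1.00000000 = 95.45000000
K * exp(-rT) = 101.8700 * 0.94838001 = 96.61147187
P = C - S*exp(-qT) + K*exp(-rT)
P = 15.7732 - 95.45000000 + 96.61147187 = 16.9347


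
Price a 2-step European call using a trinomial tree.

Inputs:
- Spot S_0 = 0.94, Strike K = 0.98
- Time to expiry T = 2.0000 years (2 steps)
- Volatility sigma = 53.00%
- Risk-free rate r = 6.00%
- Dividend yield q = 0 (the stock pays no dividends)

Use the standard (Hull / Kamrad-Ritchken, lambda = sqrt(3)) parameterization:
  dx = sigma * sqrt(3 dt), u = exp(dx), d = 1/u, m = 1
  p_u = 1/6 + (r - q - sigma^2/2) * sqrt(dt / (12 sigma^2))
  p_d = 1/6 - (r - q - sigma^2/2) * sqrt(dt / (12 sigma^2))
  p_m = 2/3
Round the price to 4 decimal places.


dt = T/N = 1.000000; dx = sigma*sqrt(3*dt) = 0.917987
u = exp(dx) = 2.504244; d = 1/u = 0.399322
p_u = 0.122848, p_m = 0.666667, p_d = 0.210485
Discount per step: exp(-r*dt) = 0.941765
Stock lattice S(k, j) with j the centered position index:
  k=0: S(0,+0) = 0.9400
  k=1: S(1,-1) = 0.3754; S(1,+0) = 0.9400; S(1,+1) = 2.3540
  k=2: S(2,-2) = 0.1499; S(2,-1) = 0.3754; S(2,+0) = 0.9400; S(2,+1) = 2.3540; S(2,+2) = 5.8950
Terminal payoffs V(N, j) = max(S_T - K, 0):
  V(2,-2) = 0.000000; V(2,-1) = 0.000000; V(2,+0) = 0.000000; V(2,+1) = 1.373989; V(2,+2) = 4.914964
Backward induction: V(k, j) = exp(-r*dt) * [p_u * V(k+1, j+1) + p_m * V(k+1, j) + p_d * V(k+1, j-1)]
  V(1,-1) = exp(-r*dt) * [p_u*0.000000 + p_m*0.000000 + p_d*0.000000] = 0.000000
  V(1,+0) = exp(-r*dt) * [p_u*1.373989 + p_m*0.000000 + p_d*0.000000] = 0.158962
  V(1,+1) = exp(-r*dt) * [p_u*4.914964 + p_m*1.373989 + p_d*0.000000] = 1.431281
  V(0,+0) = exp(-r*dt) * [p_u*1.431281 + p_m*0.158962 + p_d*0.000000] = 0.265394

Answer: Price = V(0,0) = 0.2654


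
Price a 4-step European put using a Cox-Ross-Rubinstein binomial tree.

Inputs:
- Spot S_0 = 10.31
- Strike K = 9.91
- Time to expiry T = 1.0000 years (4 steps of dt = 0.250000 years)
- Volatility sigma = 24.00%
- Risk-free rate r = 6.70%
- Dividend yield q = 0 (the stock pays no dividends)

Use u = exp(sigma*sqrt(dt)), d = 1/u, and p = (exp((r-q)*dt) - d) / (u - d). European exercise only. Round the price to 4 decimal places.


dt = T/N = 0.250000
u = exp(sigma*sqrt(dt)) = 1.127497; d = 1/u = 0.886920
p = (exp((r-q)*dt) - d) / (u - d) = 0.540247
Discount per step: exp(-r*dt) = 0.983390
Stock lattice S(k, i) with i counting down-moves:
  k=0: S(0,0) = 10.3100
  k=1: S(1,0) = 11.6245; S(1,1) = 9.1441
  k=2: S(2,0) = 13.1066; S(2,1) = 10.3100; S(2,2) = 8.1101
  k=3: S(3,0) = 14.7776; S(3,1) = 11.6245; S(3,2) = 9.1441; S(3,3) = 7.1930
  k=4: S(4,0) = 16.6617; S(4,1) = 13.1066; S(4,2) = 10.3100; S(4,3) = 8.1101; S(4,4) = 6.3797
Terminal payoffs V(N, i) = max(K - S_T, 0):
  V(4,0) = 0.000000; V(4,1) = 0.000000; V(4,2) = 0.000000; V(4,3) = 1.799867; V(4,4) = 3.530343
Backward induction: V(k, i) = exp(-r*dt) * [p * V(k+1, i) + (1-p) * V(k+1, i+1)].
  V(3,0) = exp(-r*dt) * [p*0.000000 + (1-p)*0.000000] = 0.000000
  V(3,1) = exp(-r*dt) * [p*0.000000 + (1-p)*0.000000] = 0.000000
  V(3,2) = exp(-r*dt) * [p*0.000000 + (1-p)*1.799867] = 0.813749
  V(3,3) = exp(-r*dt) * [p*1.799867 + (1-p)*3.530343] = 2.552347
  V(2,0) = exp(-r*dt) * [p*0.000000 + (1-p)*0.000000] = 0.000000
  V(2,1) = exp(-r*dt) * [p*0.000000 + (1-p)*0.813749] = 0.367910
  V(2,2) = exp(-r*dt) * [p*0.813749 + (1-p)*2.552347] = 1.586281
  V(1,0) = exp(-r*dt) * [p*0.000000 + (1-p)*0.367910] = 0.166338
  V(1,1) = exp(-r*dt) * [p*0.367910 + (1-p)*1.586281] = 0.912644
  V(0,0) = exp(-r*dt) * [p*0.166338 + (1-p)*0.912644] = 0.500992

Answer: Price = V(0,0) = 0.5010


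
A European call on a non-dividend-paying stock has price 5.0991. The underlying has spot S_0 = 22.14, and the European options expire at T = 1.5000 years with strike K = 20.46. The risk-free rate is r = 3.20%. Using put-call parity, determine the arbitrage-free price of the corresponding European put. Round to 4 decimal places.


Answer: Put price = 2.4602

Derivation:
Put-call parity: C - P = S_0 * exp(-qT) - K * exp(-rT).
S_0 * exp(-qT) = 22.1400 * 1.00000000 = 22.14000000
K * exp(-rT) = 20.4600 * 0.95313379 = 19.50111728
P = C - S*exp(-qT) + K*exp(-rT)
P = 5.0991 - 22.14000000 + 19.50111728 = 2.4602


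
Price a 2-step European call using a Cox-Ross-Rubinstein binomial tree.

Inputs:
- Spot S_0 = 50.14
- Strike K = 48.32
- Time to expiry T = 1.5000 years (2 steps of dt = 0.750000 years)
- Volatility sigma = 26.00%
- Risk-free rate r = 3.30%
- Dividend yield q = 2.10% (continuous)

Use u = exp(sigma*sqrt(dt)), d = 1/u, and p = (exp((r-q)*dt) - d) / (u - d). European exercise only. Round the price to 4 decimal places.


dt = T/N = 0.750000
u = exp(sigma*sqrt(dt)) = 1.252531; d = 1/u = 0.798383
p = (exp((r-q)*dt) - d) / (u - d) = 0.463852
Discount per step: exp(-r*dt) = 0.975554
Stock lattice S(k, i) with i counting down-moves:
  k=0: S(0,0) = 50.1400
  k=1: S(1,0) = 62.8019; S(1,1) = 40.0309
  k=2: S(2,0) = 78.6614; S(2,1) = 50.1400; S(2,2) = 31.9600
Terminal payoffs V(N, i) = max(S_T - K, 0):
  V(2,0) = 30.341379; V(2,1) = 1.820000; V(2,2) = 0.000000
Backward induction: V(k, i) = exp(-r*dt) * [p * V(k+1, i) + (1-p) * V(k+1, i+1)].
  V(1,0) = exp(-r*dt) * [p*30.341379 + (1-p)*1.820000] = 14.681783
  V(1,1) = exp(-r*dt) * [p*1.820000 + (1-p)*0.000000] = 0.823572
  V(0,0) = exp(-r*dt) * [p*14.681783 + (1-p)*0.823572] = 7.074450

Answer: Price = V(0,0) = 7.0745


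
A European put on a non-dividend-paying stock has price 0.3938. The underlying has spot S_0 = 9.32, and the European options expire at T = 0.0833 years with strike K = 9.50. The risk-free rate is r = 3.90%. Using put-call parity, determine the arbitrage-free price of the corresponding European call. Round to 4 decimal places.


Answer: Call price = 0.2446

Derivation:
Put-call parity: C - P = S_0 * exp(-qT) - K * exp(-rT).
S_0 * exp(-qT) = 9.3200 * 1.00000000 = 9.32000000
K * exp(-rT) = 9.5000 * 0.99675657 = 9.46918743
C = P + S*exp(-qT) - K*exp(-rT)
C = 0.3938 + 9.32000000 - 9.46918743 = 0.2446


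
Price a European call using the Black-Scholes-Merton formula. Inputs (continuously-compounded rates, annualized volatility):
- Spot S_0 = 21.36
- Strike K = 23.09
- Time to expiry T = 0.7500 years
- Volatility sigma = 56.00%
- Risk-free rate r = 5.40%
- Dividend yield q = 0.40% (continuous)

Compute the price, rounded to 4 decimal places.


Answer: Price = 3.7397

Derivation:
d1 = (ln(S/K) + (r - q + 0.5*sigma^2) * T) / (sigma * sqrt(T)) = 0.15922576
d2 = d1 - sigma * sqrt(T) = -0.32574846
exp(-rT) = 0.96030916; exp(-qT) = 0.99700450
C = S_0 * exp(-qT) * N(d1) - K * exp(-rT) * N(d2)
N(d1) = 0.56325450; N(d2) = 0.37230734
C = 21.3600 * 0.99700450 * 0.56325450 - 23.0900 * 0.96030916 * 0.37230734 = 3.7397


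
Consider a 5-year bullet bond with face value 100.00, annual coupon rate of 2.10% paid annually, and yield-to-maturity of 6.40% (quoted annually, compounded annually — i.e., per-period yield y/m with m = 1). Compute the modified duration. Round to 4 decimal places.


Coupon per period c = face * coupon_rate / m = 2.100000
Periods per year m = 1; per-period yield y/m = 0.064000
Number of cashflows N = 5
Cashflows (t years, CF_t, discount factor 1/(1+y/m)^(m*t), PV):
  t = 1.0000: CF_t = 2.100000, DF = 0.939850, PV = 1.973684
  t = 2.0000: CF_t = 2.100000, DF = 0.883317, PV = 1.854966
  t = 3.0000: CF_t = 2.100000, DF = 0.830185, PV = 1.743389
  t = 4.0000: CF_t = 2.100000, DF = 0.780249, PV = 1.638524
  t = 5.0000: CF_t = 102.100000, DF = 0.733317, PV = 74.871684
Price P = sum_t PV_t = 82.082248
First compute Macaulay numerator sum_t t * PV_t:
  t * PV_t at t = 1.0000: 1.973684
  t * PV_t at t = 2.0000: 3.709933
  t * PV_t at t = 3.0000: 5.230168
  t * PV_t at t = 4.0000: 6.554096
  t * PV_t at t = 5.0000: 374.358421
Macaulay duration D = 391.826302 / 82.082248 = 4.773582
Modified duration = D / (1 + y/m) = 4.773582 / (1 + 0.064000) = 4.486449

Answer: Modified duration = 4.4864


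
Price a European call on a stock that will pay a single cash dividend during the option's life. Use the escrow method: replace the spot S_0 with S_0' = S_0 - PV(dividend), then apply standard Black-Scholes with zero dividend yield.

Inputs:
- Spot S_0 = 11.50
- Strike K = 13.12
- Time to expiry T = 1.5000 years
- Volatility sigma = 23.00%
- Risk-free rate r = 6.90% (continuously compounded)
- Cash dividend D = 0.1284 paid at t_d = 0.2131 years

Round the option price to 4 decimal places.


PV(D) = D * exp(-r * t_d) = 0.1284 * 0.98540367 = 0.12652583
S_0' = S_0 - PV(D) = 11.5000 - 0.12652583 = 11.37347417
d1 = (ln(S_0'/K) + (r + sigma^2/2)*T) / (sigma*sqrt(T)) = 0.00113966
d2 = d1 - sigma*sqrt(T) = -0.28055166
exp(-rT) = 0.90167602
N(d1) = 0.50045466; N(d2) = 0.38952715
C = S_0' * N(d1) - K * exp(-rT) * N(d2) = 11.37347417 * 0.50045466 - 13.1200 * 0.90167602 * 0.38952715 = 1.0838

Answer: Price = 1.0838


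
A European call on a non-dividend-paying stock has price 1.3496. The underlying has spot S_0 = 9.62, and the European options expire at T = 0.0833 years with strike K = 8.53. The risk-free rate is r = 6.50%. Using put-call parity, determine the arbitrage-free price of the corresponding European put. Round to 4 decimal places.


Answer: Put price = 0.2135

Derivation:
Put-call parity: C - P = S_0 * exp(-qT) - K * exp(-rT).
S_0 * exp(-qT) = 9.6200 * 1.00000000 = 9.62000000
K * exp(-rT) = 8.5300 * 0.99460013 = 8.48393913
P = C - S*exp(-qT) + K*exp(-rT)
P = 1.3496 - 9.62000000 + 8.48393913 = 0.2135


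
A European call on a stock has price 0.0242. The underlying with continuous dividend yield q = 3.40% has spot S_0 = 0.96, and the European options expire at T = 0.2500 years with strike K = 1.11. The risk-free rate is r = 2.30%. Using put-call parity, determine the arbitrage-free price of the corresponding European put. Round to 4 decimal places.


Put-call parity: C - P = S_0 * exp(-qT) - K * exp(-rT).
S_0 * exp(-qT) = 0.9600 * 0.99153602 = 0.95187458
K * exp(-rT) = 1.1100 * 0.99426650 = 1.10363581
P = C - S*exp(-qT) + K*exp(-rT)
P = 0.0242 - 0.95187458 + 1.10363581 = 0.1760

Answer: Put price = 0.1760


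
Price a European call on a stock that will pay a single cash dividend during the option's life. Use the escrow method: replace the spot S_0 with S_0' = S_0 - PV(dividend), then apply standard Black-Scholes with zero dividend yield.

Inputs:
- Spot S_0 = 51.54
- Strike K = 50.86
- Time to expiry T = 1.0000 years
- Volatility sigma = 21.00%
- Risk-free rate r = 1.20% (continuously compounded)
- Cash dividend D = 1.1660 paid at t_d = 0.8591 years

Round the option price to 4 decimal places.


PV(D) = D * exp(-r * t_d) = 1.1660 * 0.98974376 = 1.15404122
S_0' = S_0 - PV(D) = 51.5400 - 1.15404122 = 50.38595878
d1 = (ln(S_0'/K) + (r + sigma^2/2)*T) / (sigma*sqrt(T)) = 0.11755134
d2 = d1 - sigma*sqrt(T) = -0.09244866
exp(-rT) = 0.98807171
N(d1) = 0.54678842; N(d2) = 0.46317079
C = S_0' * N(d1) - K * exp(-rT) * N(d2) = 50.38595878 * 0.54678842 - 50.8600 * 0.98807171 * 0.46317079 = 4.2746

Answer: Price = 4.2746


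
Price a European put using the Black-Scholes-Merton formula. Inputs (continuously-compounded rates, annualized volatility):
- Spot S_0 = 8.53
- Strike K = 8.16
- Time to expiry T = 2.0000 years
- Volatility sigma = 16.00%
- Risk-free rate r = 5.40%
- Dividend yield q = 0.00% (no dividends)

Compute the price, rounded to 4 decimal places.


Answer: Price = 0.2664

Derivation:
d1 = (ln(S/K) + (r - q + 0.5*sigma^2) * T) / (sigma * sqrt(T)) = 0.78641408
d2 = d1 - sigma * sqrt(T) = 0.56013991
exp(-rT) = 0.89762760; exp(-qT) = 1.00000000
P = K * exp(-rT) * N(-d2) - S_0 * exp(-qT) * N(-d1)
N(-d1) = 0.21581247; N(-d2) = 0.28769201
P = 8.1600 * 0.89762760 * 0.28769201 - 8.5300 * 1.00000000 * 0.21581247 = 0.2664


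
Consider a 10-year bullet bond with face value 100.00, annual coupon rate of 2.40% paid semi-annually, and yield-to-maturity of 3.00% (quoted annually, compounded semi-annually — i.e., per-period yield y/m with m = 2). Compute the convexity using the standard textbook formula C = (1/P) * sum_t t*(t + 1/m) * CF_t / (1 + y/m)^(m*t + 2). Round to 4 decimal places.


Coupon per period c = face * coupon_rate / m = 1.200000
Periods per year m = 2; per-period yield y/m = 0.015000
Number of cashflows N = 20
Cashflows (t years, CF_t, discount factor 1/(1+y/m)^(m*t), PV):
  t = 0.5000: CF_t = 1.200000, DF = 0.985222, PV = 1.182266
  t = 1.0000: CF_t = 1.200000, DF = 0.970662, PV = 1.164794
  t = 1.5000: CF_t = 1.200000, DF = 0.956317, PV = 1.147580
  t = 2.0000: CF_t = 1.200000, DF = 0.942184, PV = 1.130621
  t = 2.5000: CF_t = 1.200000, DF = 0.928260, PV = 1.113912
  t = 3.0000: CF_t = 1.200000, DF = 0.914542, PV = 1.097451
  t = 3.5000: CF_t = 1.200000, DF = 0.901027, PV = 1.081232
  t = 4.0000: CF_t = 1.200000, DF = 0.887711, PV = 1.065253
  t = 4.5000: CF_t = 1.200000, DF = 0.874592, PV = 1.049511
  t = 5.0000: CF_t = 1.200000, DF = 0.861667, PV = 1.034001
  t = 5.5000: CF_t = 1.200000, DF = 0.848933, PV = 1.018720
  t = 6.0000: CF_t = 1.200000, DF = 0.836387, PV = 1.003665
  t = 6.5000: CF_t = 1.200000, DF = 0.824027, PV = 0.988832
  t = 7.0000: CF_t = 1.200000, DF = 0.811849, PV = 0.974219
  t = 7.5000: CF_t = 1.200000, DF = 0.799852, PV = 0.959822
  t = 8.0000: CF_t = 1.200000, DF = 0.788031, PV = 0.945637
  t = 8.5000: CF_t = 1.200000, DF = 0.776385, PV = 0.931662
  t = 9.0000: CF_t = 1.200000, DF = 0.764912, PV = 0.917894
  t = 9.5000: CF_t = 1.200000, DF = 0.753607, PV = 0.904329
  t = 10.0000: CF_t = 101.200000, DF = 0.742470, PV = 75.138006
Price P = sum_t PV_t = 94.849408
Convexity numerator sum_t t*(t + 1/m) * CF_t / (1+y/m)^(m*t + 2):
  t = 0.5000: term = 0.573790
  t = 1.0000: term = 1.695932
  t = 1.5000: term = 3.341737
  t = 2.0000: term = 5.487253
  t = 2.5000: term = 8.109241
  t = 3.0000: term = 11.185160
  t = 3.5000: term = 14.693150
  t = 4.0000: term = 18.612012
  t = 4.5000: term = 22.921197
  t = 5.0000: term = 27.600785
  t = 5.5000: term = 32.631470
  t = 6.0000: term = 37.994546
  t = 6.5000: term = 43.671892
  t = 7.0000: term = 49.645955
  t = 7.5000: term = 55.899739
  t = 8.0000: term = 62.416785
  t = 8.5000: term = 69.181166
  t = 9.0000: term = 76.177465
  t = 9.5000: term = 83.390766
  t = 10.0000: term = 7658.026804
Convexity = (1/P) * sum = 8283.256847 / 94.849408 = 87.330612

Answer: Convexity = 87.3306


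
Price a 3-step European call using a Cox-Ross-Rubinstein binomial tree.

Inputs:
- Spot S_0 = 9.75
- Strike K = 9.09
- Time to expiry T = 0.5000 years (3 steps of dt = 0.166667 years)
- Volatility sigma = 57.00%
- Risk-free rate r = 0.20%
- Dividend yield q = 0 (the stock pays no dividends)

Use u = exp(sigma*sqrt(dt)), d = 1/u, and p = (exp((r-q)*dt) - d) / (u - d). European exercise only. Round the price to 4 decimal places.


Answer: Price = V(0,0) = 1.9638

Derivation:
dt = T/N = 0.166667
u = exp(sigma*sqrt(dt)) = 1.262005; d = 1/u = 0.792390
p = (exp((r-q)*dt) - d) / (u - d) = 0.442796
Discount per step: exp(-r*dt) = 0.999667
Stock lattice S(k, i) with i counting down-moves:
  k=0: S(0,0) = 9.7500
  k=1: S(1,0) = 12.3045; S(1,1) = 7.7258
  k=2: S(2,0) = 15.5284; S(2,1) = 9.7500; S(2,2) = 6.1218
  k=3: S(3,0) = 19.5969; S(3,1) = 12.3045; S(3,2) = 7.7258; S(3,3) = 4.8509
Terminal payoffs V(N, i) = max(S_T - K, 0):
  V(3,0) = 10.506909; V(3,1) = 3.214546; V(3,2) = 0.000000; V(3,3) = 0.000000
Backward induction: V(k, i) = exp(-r*dt) * [p * V(k+1, i) + (1-p) * V(k+1, i+1)].
  V(2,0) = exp(-r*dt) * [p*10.506909 + (1-p)*3.214546] = 6.441425
  V(2,1) = exp(-r*dt) * [p*3.214546 + (1-p)*0.000000] = 1.422913
  V(2,2) = exp(-r*dt) * [p*0.000000 + (1-p)*0.000000] = 0.000000
  V(1,0) = exp(-r*dt) * [p*6.441425 + (1-p)*1.422913] = 3.643873
  V(1,1) = exp(-r*dt) * [p*1.422913 + (1-p)*0.000000] = 0.629850
  V(0,0) = exp(-r*dt) * [p*3.643873 + (1-p)*0.629850] = 1.963791


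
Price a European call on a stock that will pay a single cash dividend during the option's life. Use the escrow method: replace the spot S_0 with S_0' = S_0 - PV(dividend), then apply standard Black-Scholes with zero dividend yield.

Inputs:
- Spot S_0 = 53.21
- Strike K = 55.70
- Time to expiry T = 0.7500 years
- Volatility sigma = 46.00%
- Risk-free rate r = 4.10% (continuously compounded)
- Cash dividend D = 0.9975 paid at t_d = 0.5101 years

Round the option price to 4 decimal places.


Answer: Price = 7.5264

Derivation:
PV(D) = D * exp(-r * t_d) = 0.9975 * 0.97930308 = 0.97685483
S_0' = S_0 - PV(D) = 53.2100 - 0.97685483 = 52.23314517
d1 = (ln(S_0'/K) + (r + sigma^2/2)*T) / (sigma*sqrt(T)) = 0.11506117
d2 = d1 - sigma*sqrt(T) = -0.28331052
exp(-rT) = 0.96971797
N(d1) = 0.54580168; N(d2) = 0.38846941
C = S_0' * N(d1) - K * exp(-rT) * N(d2) = 52.23314517 * 0.54580168 - 55.7000 * 0.96971797 * 0.38846941 = 7.5264


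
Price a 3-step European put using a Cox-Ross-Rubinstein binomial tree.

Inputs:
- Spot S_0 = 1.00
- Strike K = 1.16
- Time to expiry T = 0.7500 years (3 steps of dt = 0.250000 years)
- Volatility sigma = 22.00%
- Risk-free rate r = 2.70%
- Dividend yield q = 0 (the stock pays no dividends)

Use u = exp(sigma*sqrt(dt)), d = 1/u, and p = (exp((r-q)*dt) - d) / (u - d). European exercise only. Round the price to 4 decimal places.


Answer: Price = V(0,0) = 0.1656

Derivation:
dt = T/N = 0.250000
u = exp(sigma*sqrt(dt)) = 1.116278; d = 1/u = 0.895834
p = (exp((r-q)*dt) - d) / (u - d) = 0.503251
Discount per step: exp(-r*dt) = 0.993273
Stock lattice S(k, i) with i counting down-moves:
  k=0: S(0,0) = 1.0000
  k=1: S(1,0) = 1.1163; S(1,1) = 0.8958
  k=2: S(2,0) = 1.2461; S(2,1) = 1.0000; S(2,2) = 0.8025
  k=3: S(3,0) = 1.3910; S(3,1) = 1.1163; S(3,2) = 0.8958; S(3,3) = 0.7189
Terminal payoffs V(N, i) = max(K - S_T, 0):
  V(3,0) = 0.000000; V(3,1) = 0.043722; V(3,2) = 0.264166; V(3,3) = 0.441076
Backward induction: V(k, i) = exp(-r*dt) * [p * V(k+1, i) + (1-p) * V(k+1, i+1)].
  V(2,0) = exp(-r*dt) * [p*0.000000 + (1-p)*0.043722] = 0.021573
  V(2,1) = exp(-r*dt) * [p*0.043722 + (1-p)*0.264166] = 0.152196
  V(2,2) = exp(-r*dt) * [p*0.264166 + (1-p)*0.441076] = 0.349678
  V(1,0) = exp(-r*dt) * [p*0.021573 + (1-p)*0.152196] = 0.085878
  V(1,1) = exp(-r*dt) * [p*0.152196 + (1-p)*0.349678] = 0.248611
  V(0,0) = exp(-r*dt) * [p*0.085878 + (1-p)*0.248611] = 0.165594


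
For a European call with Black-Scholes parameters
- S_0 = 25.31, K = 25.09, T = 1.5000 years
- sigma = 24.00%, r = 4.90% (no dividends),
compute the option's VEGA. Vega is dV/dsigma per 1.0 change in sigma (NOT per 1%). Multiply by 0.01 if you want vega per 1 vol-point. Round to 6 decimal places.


Answer: Vega = 11.290342

Derivation:
d1 = 0.4267222543; d2 = 0.1327834851
phi(d1) = 0.3642246344; exp(-qT) = 1.0000000000; exp(-rT) = 0.9291361458
Vega = S * exp(-qT) * phi(d1) * sqrt(T) = 25.3100 * 1.0000000000 * 0.3642246344 * 1.2247448714 = 11.290342


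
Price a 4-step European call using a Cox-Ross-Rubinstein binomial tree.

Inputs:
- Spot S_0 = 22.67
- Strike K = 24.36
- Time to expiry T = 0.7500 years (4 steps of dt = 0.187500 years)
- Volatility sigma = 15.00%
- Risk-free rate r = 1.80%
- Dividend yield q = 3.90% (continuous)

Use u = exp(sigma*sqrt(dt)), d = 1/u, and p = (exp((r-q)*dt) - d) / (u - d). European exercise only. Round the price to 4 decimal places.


dt = T/N = 0.187500
u = exp(sigma*sqrt(dt)) = 1.067108; d = 1/u = 0.937113
p = (exp((r-q)*dt) - d) / (u - d) = 0.453538
Discount per step: exp(-r*dt) = 0.996631
Stock lattice S(k, i) with i counting down-moves:
  k=0: S(0,0) = 22.6700
  k=1: S(1,0) = 24.1913; S(1,1) = 21.2443
  k=2: S(2,0) = 25.8148; S(2,1) = 22.6700; S(2,2) = 19.9083
  k=3: S(3,0) = 27.5471; S(3,1) = 24.1913; S(3,2) = 21.2443; S(3,3) = 18.6564
  k=4: S(4,0) = 29.3957; S(4,1) = 25.8148; S(4,2) = 22.6700; S(4,3) = 19.9083; S(4,4) = 17.4831
Terminal payoffs V(N, i) = max(S_T - K, 0):
  V(4,0) = 5.035749; V(4,1) = 1.454756; V(4,2) = 0.000000; V(4,3) = 0.000000; V(4,4) = 0.000000
Backward induction: V(k, i) = exp(-r*dt) * [p * V(k+1, i) + (1-p) * V(k+1, i+1)].
  V(3,0) = exp(-r*dt) * [p*5.035749 + (1-p)*1.454756] = 3.068498
  V(3,1) = exp(-r*dt) * [p*1.454756 + (1-p)*0.000000] = 0.657564
  V(3,2) = exp(-r*dt) * [p*0.000000 + (1-p)*0.000000] = 0.000000
  V(3,3) = exp(-r*dt) * [p*0.000000 + (1-p)*0.000000] = 0.000000
  V(2,0) = exp(-r*dt) * [p*3.068498 + (1-p)*0.657564] = 1.745114
  V(2,1) = exp(-r*dt) * [p*0.657564 + (1-p)*0.000000] = 0.297225
  V(2,2) = exp(-r*dt) * [p*0.000000 + (1-p)*0.000000] = 0.000000
  V(1,0) = exp(-r*dt) * [p*1.745114 + (1-p)*0.297225] = 0.950683
  V(1,1) = exp(-r*dt) * [p*0.297225 + (1-p)*0.000000] = 0.134349
  V(0,0) = exp(-r*dt) * [p*0.950683 + (1-p)*0.134349] = 0.502887

Answer: Price = V(0,0) = 0.5029


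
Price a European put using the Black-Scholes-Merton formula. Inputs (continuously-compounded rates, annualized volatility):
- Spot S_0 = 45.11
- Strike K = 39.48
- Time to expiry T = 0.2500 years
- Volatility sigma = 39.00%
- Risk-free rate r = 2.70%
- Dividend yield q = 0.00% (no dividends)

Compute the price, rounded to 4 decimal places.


Answer: Price = 1.1330

Derivation:
d1 = (ln(S/K) + (r - q + 0.5*sigma^2) * T) / (sigma * sqrt(T)) = 0.81575506
d2 = d1 - sigma * sqrt(T) = 0.62075506
exp(-rT) = 0.99327273; exp(-qT) = 1.00000000
P = K * exp(-rT) * N(-d2) - S_0 * exp(-qT) * N(-d1)
N(-d1) = 0.20732012; N(-d2) = 0.26738040
P = 39.4800 * 0.99327273 * 0.26738040 - 45.1100 * 1.00000000 * 0.20732012 = 1.1330


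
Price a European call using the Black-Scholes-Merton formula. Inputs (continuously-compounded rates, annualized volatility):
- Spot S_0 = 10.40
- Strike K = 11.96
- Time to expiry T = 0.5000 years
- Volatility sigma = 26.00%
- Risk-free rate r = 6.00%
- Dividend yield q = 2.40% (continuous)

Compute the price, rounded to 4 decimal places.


d1 = (ln(S/K) + (r - q + 0.5*sigma^2) * T) / (sigma * sqrt(T)) = -0.57037377
d2 = d1 - sigma * sqrt(T) = -0.75422154
exp(-rT) = 0.97044553; exp(-qT) = 0.98807171
C = S_0 * exp(-qT) * N(d1) - K * exp(-rT) * N(d2)
N(d1) = 0.28421211; N(d2) = 0.22535810
C = 10.4000 * 0.98807171 * 0.28421211 - 11.9600 * 0.97044553 * 0.22535810 = 0.3049

Answer: Price = 0.3049


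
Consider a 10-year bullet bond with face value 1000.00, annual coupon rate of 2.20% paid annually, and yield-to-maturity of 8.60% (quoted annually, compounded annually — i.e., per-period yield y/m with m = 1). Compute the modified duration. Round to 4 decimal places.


Coupon per period c = face * coupon_rate / m = 22.000000
Periods per year m = 1; per-period yield y/m = 0.086000
Number of cashflows N = 10
Cashflows (t years, CF_t, discount factor 1/(1+y/m)^(m*t), PV):
  t = 1.0000: CF_t = 22.000000, DF = 0.920810, PV = 20.257827
  t = 2.0000: CF_t = 22.000000, DF = 0.847892, PV = 18.653616
  t = 3.0000: CF_t = 22.000000, DF = 0.780747, PV = 17.176442
  t = 4.0000: CF_t = 22.000000, DF = 0.718920, PV = 15.816245
  t = 5.0000: CF_t = 22.000000, DF = 0.661989, PV = 14.563761
  t = 6.0000: CF_t = 22.000000, DF = 0.609566, PV = 13.410462
  t = 7.0000: CF_t = 22.000000, DF = 0.561295, PV = 12.348491
  t = 8.0000: CF_t = 22.000000, DF = 0.516846, PV = 11.370618
  t = 9.0000: CF_t = 22.000000, DF = 0.475917, PV = 10.470183
  t = 10.0000: CF_t = 1022.000000, DF = 0.438230, PV = 447.870691
Price P = sum_t PV_t = 581.938336
First compute Macaulay numerator sum_t t * PV_t:
  t * PV_t at t = 1.0000: 20.257827
  t * PV_t at t = 2.0000: 37.307232
  t * PV_t at t = 3.0000: 51.529326
  t * PV_t at t = 4.0000: 63.264979
  t * PV_t at t = 5.0000: 72.818807
  t * PV_t at t = 6.0000: 80.462770
  t * PV_t at t = 7.0000: 86.439440
  t * PV_t at t = 8.0000: 90.964946
  t * PV_t at t = 9.0000: 94.231643
  t * PV_t at t = 10.0000: 4478.706915
Macaulay duration D = 5075.983884 / 581.938336 = 8.722546
Modified duration = D / (1 + y/m) = 8.722546 / (1 + 0.086000) = 8.031810

Answer: Modified duration = 8.0318


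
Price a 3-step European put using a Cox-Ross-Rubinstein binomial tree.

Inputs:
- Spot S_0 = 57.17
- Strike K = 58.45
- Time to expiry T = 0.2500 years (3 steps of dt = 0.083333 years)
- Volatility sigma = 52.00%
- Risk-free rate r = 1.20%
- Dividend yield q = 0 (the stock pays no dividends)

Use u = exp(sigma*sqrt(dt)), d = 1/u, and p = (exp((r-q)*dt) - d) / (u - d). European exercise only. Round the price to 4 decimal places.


dt = T/N = 0.083333
u = exp(sigma*sqrt(dt)) = 1.161963; d = 1/u = 0.860612
p = (exp((r-q)*dt) - d) / (u - d) = 0.465863
Discount per step: exp(-r*dt) = 0.999000
Stock lattice S(k, i) with i counting down-moves:
  k=0: S(0,0) = 57.1700
  k=1: S(1,0) = 66.4294; S(1,1) = 49.2012
  k=2: S(2,0) = 77.1886; S(2,1) = 57.1700; S(2,2) = 42.3432
  k=3: S(3,0) = 89.6903; S(3,1) = 66.4294; S(3,2) = 49.2012; S(3,3) = 36.4411
Terminal payoffs V(N, i) = max(K - S_T, 0):
  V(3,0) = 0.000000; V(3,1) = 0.000000; V(3,2) = 9.248790; V(3,3) = 22.008943
Backward induction: V(k, i) = exp(-r*dt) * [p * V(k+1, i) + (1-p) * V(k+1, i+1)].
  V(2,0) = exp(-r*dt) * [p*0.000000 + (1-p)*0.000000] = 0.000000
  V(2,1) = exp(-r*dt) * [p*0.000000 + (1-p)*9.248790] = 4.935187
  V(2,2) = exp(-r*dt) * [p*9.248790 + (1-p)*22.008943] = 16.048409
  V(1,0) = exp(-r*dt) * [p*0.000000 + (1-p)*4.935187] = 2.633433
  V(1,1) = exp(-r*dt) * [p*4.935187 + (1-p)*16.048409] = 10.860309
  V(0,0) = exp(-r*dt) * [p*2.633433 + (1-p)*10.860309] = 7.020691

Answer: Price = V(0,0) = 7.0207


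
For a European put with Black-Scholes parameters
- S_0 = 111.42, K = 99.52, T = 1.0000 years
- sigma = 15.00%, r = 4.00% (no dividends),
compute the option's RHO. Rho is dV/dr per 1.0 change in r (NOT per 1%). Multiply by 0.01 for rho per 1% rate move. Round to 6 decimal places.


d1 = 1.0946547707; d2 = 0.9446547707
phi(d1) = 0.2191337365; exp(-qT) = 1.0000000000; exp(-rT) = 0.9607894392
N(-d2) = 0.1724175775
Rho = -K*T*exp(-rT)*N(-d2) = -99.5200 * 1.0000 * 0.9607894392 * 0.1724175775 = -16.486183

Answer: Rho = -16.486183


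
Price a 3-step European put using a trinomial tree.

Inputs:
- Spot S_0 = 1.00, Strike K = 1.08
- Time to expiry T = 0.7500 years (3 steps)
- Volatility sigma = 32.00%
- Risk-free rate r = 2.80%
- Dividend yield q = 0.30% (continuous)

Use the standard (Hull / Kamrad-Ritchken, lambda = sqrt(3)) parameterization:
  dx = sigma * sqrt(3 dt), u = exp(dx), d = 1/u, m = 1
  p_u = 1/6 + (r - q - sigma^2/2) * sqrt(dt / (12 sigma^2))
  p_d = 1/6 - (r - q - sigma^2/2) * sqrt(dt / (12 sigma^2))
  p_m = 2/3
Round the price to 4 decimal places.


Answer: Price = V(0,0) = 0.1467

Derivation:
dt = T/N = 0.250000; dx = sigma*sqrt(3*dt) = 0.277128
u = exp(dx) = 1.319335; d = 1/u = 0.757957
p_u = 0.154849, p_m = 0.666667, p_d = 0.178484
Discount per step: exp(-r*dt) = 0.993024
Stock lattice S(k, j) with j the centered position index:
  k=0: S(0,+0) = 1.0000
  k=1: S(1,-1) = 0.7580; S(1,+0) = 1.0000; S(1,+1) = 1.3193
  k=2: S(2,-2) = 0.5745; S(2,-1) = 0.7580; S(2,+0) = 1.0000; S(2,+1) = 1.3193; S(2,+2) = 1.7406
  k=3: S(3,-3) = 0.4354; S(3,-2) = 0.5745; S(3,-1) = 0.7580; S(3,+0) = 1.0000; S(3,+1) = 1.3193; S(3,+2) = 1.7406; S(3,+3) = 2.2965
Terminal payoffs V(N, j) = max(K - S_T, 0):
  V(3,-3) = 0.644554; V(3,-2) = 0.505501; V(3,-1) = 0.322043; V(3,+0) = 0.080000; V(3,+1) = 0.000000; V(3,+2) = 0.000000; V(3,+3) = 0.000000
Backward induction: V(k, j) = exp(-r*dt) * [p_u * V(k+1, j+1) + p_m * V(k+1, j) + p_d * V(k+1, j-1)]
  V(2,-2) = exp(-r*dt) * [p_u*0.322043 + p_m*0.505501 + p_d*0.644554] = 0.498410
  V(2,-1) = exp(-r*dt) * [p_u*0.080000 + p_m*0.322043 + p_d*0.505501] = 0.315094
  V(2,+0) = exp(-r*dt) * [p_u*0.000000 + p_m*0.080000 + p_d*0.322043] = 0.110040
  V(2,+1) = exp(-r*dt) * [p_u*0.000000 + p_m*0.000000 + p_d*0.080000] = 0.014179
  V(2,+2) = exp(-r*dt) * [p_u*0.000000 + p_m*0.000000 + p_d*0.000000] = 0.000000
  V(1,-1) = exp(-r*dt) * [p_u*0.110040 + p_m*0.315094 + p_d*0.498410] = 0.313856
  V(1,+0) = exp(-r*dt) * [p_u*0.014179 + p_m*0.110040 + p_d*0.315094] = 0.130875
  V(1,+1) = exp(-r*dt) * [p_u*0.000000 + p_m*0.014179 + p_d*0.110040] = 0.028890
  V(0,+0) = exp(-r*dt) * [p_u*0.028890 + p_m*0.130875 + p_d*0.313856] = 0.146712


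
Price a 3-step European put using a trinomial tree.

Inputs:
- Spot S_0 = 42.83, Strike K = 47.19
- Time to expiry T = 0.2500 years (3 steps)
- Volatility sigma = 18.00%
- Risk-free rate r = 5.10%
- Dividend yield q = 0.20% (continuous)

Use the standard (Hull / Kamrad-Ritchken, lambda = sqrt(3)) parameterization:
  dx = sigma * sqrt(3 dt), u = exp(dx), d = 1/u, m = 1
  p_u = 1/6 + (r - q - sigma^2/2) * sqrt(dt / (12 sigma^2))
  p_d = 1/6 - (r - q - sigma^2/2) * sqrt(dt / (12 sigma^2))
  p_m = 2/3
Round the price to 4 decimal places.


Answer: Price = V(0,0) = 4.1039

Derivation:
dt = T/N = 0.083333; dx = sigma*sqrt(3*dt) = 0.090000
u = exp(dx) = 1.094174; d = 1/u = 0.913931
p_u = 0.181852, p_m = 0.666667, p_d = 0.151481
Discount per step: exp(-r*dt) = 0.995759
Stock lattice S(k, j) with j the centered position index:
  k=0: S(0,+0) = 42.8300
  k=1: S(1,-1) = 39.1437; S(1,+0) = 42.8300; S(1,+1) = 46.8635
  k=2: S(2,-2) = 35.7746; S(2,-1) = 39.1437; S(2,+0) = 42.8300; S(2,+1) = 46.8635; S(2,+2) = 51.2768
  k=3: S(3,-3) = 32.6955; S(3,-2) = 35.7746; S(3,-1) = 39.1437; S(3,+0) = 42.8300; S(3,+1) = 46.8635; S(3,+2) = 51.2768; S(3,+3) = 56.1058
Terminal payoffs V(N, j) = max(K - S_T, 0):
  V(3,-3) = 14.494456; V(3,-2) = 11.415377; V(3,-1) = 8.046327; V(3,+0) = 4.360000; V(3,+1) = 0.326515; V(3,+2) = 0.000000; V(3,+3) = 0.000000
Backward induction: V(k, j) = exp(-r*dt) * [p_u * V(k+1, j+1) + p_m * V(k+1, j) + p_d * V(k+1, j-1)]
  V(2,-2) = exp(-r*dt) * [p_u*8.046327 + p_m*11.415377 + p_d*14.494456] = 11.221340
  V(2,-1) = exp(-r*dt) * [p_u*4.360000 + p_m*8.046327 + p_d*11.415377] = 7.852865
  V(2,+0) = exp(-r*dt) * [p_u*0.326515 + p_m*4.360000 + p_d*8.046327] = 4.167166
  V(2,+1) = exp(-r*dt) * [p_u*0.000000 + p_m*0.326515 + p_d*4.360000] = 0.874412
  V(2,+2) = exp(-r*dt) * [p_u*0.000000 + p_m*0.000000 + p_d*0.326515] = 0.049251
  V(1,-1) = exp(-r*dt) * [p_u*4.167166 + p_m*7.852865 + p_d*11.221340] = 7.660250
  V(1,+0) = exp(-r*dt) * [p_u*0.874412 + p_m*4.167166 + p_d*7.852865] = 4.109186
  V(1,+1) = exp(-r*dt) * [p_u*0.049251 + p_m*0.874412 + p_d*4.167166] = 1.217959
  V(0,+0) = exp(-r*dt) * [p_u*1.217959 + p_m*4.109186 + p_d*7.660250] = 4.103853


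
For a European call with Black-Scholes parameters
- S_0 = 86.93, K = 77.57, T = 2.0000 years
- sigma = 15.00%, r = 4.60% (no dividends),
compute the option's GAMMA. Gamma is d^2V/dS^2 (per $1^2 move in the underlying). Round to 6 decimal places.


Answer: Gamma = 0.012116

Derivation:
d1 = 1.0767937209; d2 = 0.8646616865
phi(d1) = 0.2234246872; exp(-qT) = 1.0000000000; exp(-rT) = 0.9121051495
Gamma = exp(-qT) * phi(d1) / (S * sigma * sqrt(T)) = 1.0000000000 * 0.2234246872 / (86.9300 * 0.1500 * 1.4142135624) = 0.012116


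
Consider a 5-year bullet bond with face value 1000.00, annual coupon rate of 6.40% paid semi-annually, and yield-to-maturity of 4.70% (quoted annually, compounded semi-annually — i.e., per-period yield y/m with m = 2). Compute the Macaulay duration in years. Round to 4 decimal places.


Answer: Macaulay duration = 4.3841 years

Derivation:
Coupon per period c = face * coupon_rate / m = 32.000000
Periods per year m = 2; per-period yield y/m = 0.023500
Number of cashflows N = 10
Cashflows (t years, CF_t, discount factor 1/(1+y/m)^(m*t), PV):
  t = 0.5000: CF_t = 32.000000, DF = 0.977040, PV = 31.265266
  t = 1.0000: CF_t = 32.000000, DF = 0.954606, PV = 30.547402
  t = 1.5000: CF_t = 32.000000, DF = 0.932688, PV = 29.846021
  t = 2.0000: CF_t = 32.000000, DF = 0.911273, PV = 29.160743
  t = 2.5000: CF_t = 32.000000, DF = 0.890350, PV = 28.491200
  t = 3.0000: CF_t = 32.000000, DF = 0.869907, PV = 27.837030
  t = 3.5000: CF_t = 32.000000, DF = 0.849934, PV = 27.197880
  t = 4.0000: CF_t = 32.000000, DF = 0.830419, PV = 26.573405
  t = 4.5000: CF_t = 32.000000, DF = 0.811352, PV = 25.963268
  t = 5.0000: CF_t = 1032.000000, DF = 0.792723, PV = 818.090270
Price P = sum_t PV_t = 1074.972485
Macaulay numerator sum_t t * PV_t:
  t * PV_t at t = 0.5000: 15.632633
  t * PV_t at t = 1.0000: 30.547402
  t * PV_t at t = 1.5000: 44.769031
  t * PV_t at t = 2.0000: 58.321487
  t * PV_t at t = 2.5000: 71.228000
  t * PV_t at t = 3.0000: 83.511090
  t * PV_t at t = 3.5000: 95.192579
  t * PV_t at t = 4.0000: 106.293619
  t * PV_t at t = 4.5000: 116.834706
  t * PV_t at t = 5.0000: 4090.451349
Macaulay duration D = (sum_t t * PV_t) / P = 4712.781896 / 1074.972485 = 4.384095


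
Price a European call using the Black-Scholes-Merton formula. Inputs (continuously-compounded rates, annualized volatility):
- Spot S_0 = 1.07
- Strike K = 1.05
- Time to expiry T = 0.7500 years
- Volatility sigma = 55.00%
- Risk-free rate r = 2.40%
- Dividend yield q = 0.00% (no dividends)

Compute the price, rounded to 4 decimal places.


d1 = (ln(S/K) + (r - q + 0.5*sigma^2) * T) / (sigma * sqrt(T)) = 0.31556073
d2 = d1 - sigma * sqrt(T) = -0.16075324
exp(-rT) = 0.98216103; exp(-qT) = 1.00000000
C = S_0 * exp(-qT) * N(d1) - K * exp(-rT) * N(d2)
N(d1) = 0.62383203; N(d2) = 0.43614388
C = 1.0700 * 1.00000000 * 0.62383203 - 1.0500 * 0.98216103 * 0.43614388 = 0.2177

Answer: Price = 0.2177


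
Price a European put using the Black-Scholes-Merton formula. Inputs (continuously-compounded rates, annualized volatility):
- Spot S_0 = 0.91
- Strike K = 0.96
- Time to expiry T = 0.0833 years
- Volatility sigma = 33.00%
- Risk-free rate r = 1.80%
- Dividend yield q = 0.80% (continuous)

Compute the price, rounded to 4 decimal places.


Answer: Price = 0.0653

Derivation:
d1 = (ln(S/K) + (r - q + 0.5*sigma^2) * T) / (sigma * sqrt(T)) = -0.50523005
d2 = d1 - sigma * sqrt(T) = -0.60047379
exp(-rT) = 0.99850172; exp(-qT) = 0.99933382
P = K * exp(-rT) * N(-d2) - S_0 * exp(-qT) * N(-d1)
N(-d1) = 0.69330137; N(-d2) = 0.72590474
P = 0.9600 * 0.99850172 * 0.72590474 - 0.9100 * 0.99933382 * 0.69330137 = 0.0653


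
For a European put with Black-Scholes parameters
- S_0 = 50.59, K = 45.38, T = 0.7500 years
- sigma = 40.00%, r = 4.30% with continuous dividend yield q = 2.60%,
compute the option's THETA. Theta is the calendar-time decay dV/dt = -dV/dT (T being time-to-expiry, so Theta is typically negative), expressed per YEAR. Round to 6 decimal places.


Answer: Theta = -3.560638

Derivation:
d1 = 0.5237503662; d2 = 0.1773402047
phi(d1) = 0.3478111022; exp(-qT) = 0.9806888952; exp(-rT) = 0.9682644857
Theta = -S*exp(-qT)*phi(d1)*sigma/(2*sqrt(T)) + r*K*exp(-rT)*N(-d2) - q*S*exp(-qT)*N(-d1)
N(-d1) = 0.3002260897; N(-d2) = 0.4296205862; sqrt(T) = 0.8660254038
Term 1 = -50.5900 * 0.9806888952 * 0.3478111022 * 0.4000 / (2 * 0.8660254038) = -3.9850955754
Term 2 = 0.0430 * 45.3800 * 0.9682644857 * 0.4296205862 = 0.8117308158
Term 3 = -0.0260 * 50.5900 * 0.9806888952 * 0.3002260897 = -0.3872734414
Theta = -3.9850955754 + (0.8117308158) + (-0.3872734414) = -3.560638


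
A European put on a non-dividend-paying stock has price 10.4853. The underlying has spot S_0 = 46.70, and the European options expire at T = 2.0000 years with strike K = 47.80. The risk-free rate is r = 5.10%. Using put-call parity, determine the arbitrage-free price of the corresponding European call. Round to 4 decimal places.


Answer: Call price = 14.0205

Derivation:
Put-call parity: C - P = S_0 * exp(-qT) - K * exp(-rT).
S_0 * exp(-qT) = 46.7000 * 1.00000000 = 46.70000000
K * exp(-rT) = 47.8000 * 0.90302955 = 43.16481257
C = P + S*exp(-qT) - K*exp(-rT)
C = 10.4853 + 46.70000000 - 43.16481257 = 14.0205


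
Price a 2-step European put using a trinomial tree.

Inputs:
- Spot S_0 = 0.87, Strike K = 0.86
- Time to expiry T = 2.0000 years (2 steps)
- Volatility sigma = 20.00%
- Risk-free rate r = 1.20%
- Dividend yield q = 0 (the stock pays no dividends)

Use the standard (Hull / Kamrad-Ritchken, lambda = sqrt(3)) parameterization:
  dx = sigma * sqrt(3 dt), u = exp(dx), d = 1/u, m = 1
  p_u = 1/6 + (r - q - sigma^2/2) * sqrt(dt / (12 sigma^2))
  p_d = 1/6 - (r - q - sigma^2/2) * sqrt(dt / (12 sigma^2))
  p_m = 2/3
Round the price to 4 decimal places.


Answer: Price = V(0,0) = 0.0699

Derivation:
dt = T/N = 1.000000; dx = sigma*sqrt(3*dt) = 0.346410
u = exp(dx) = 1.413982; d = 1/u = 0.707222
p_u = 0.155120, p_m = 0.666667, p_d = 0.178214
Discount per step: exp(-r*dt) = 0.988072
Stock lattice S(k, j) with j the centered position index:
  k=0: S(0,+0) = 0.8700
  k=1: S(1,-1) = 0.6153; S(1,+0) = 0.8700; S(1,+1) = 1.2302
  k=2: S(2,-2) = 0.4351; S(2,-1) = 0.6153; S(2,+0) = 0.8700; S(2,+1) = 1.2302; S(2,+2) = 1.7394
Terminal payoffs V(N, j) = max(K - S_T, 0):
  V(2,-2) = 0.424858; V(2,-1) = 0.244717; V(2,+0) = 0.000000; V(2,+1) = 0.000000; V(2,+2) = 0.000000
Backward induction: V(k, j) = exp(-r*dt) * [p_u * V(k+1, j+1) + p_m * V(k+1, j) + p_d * V(k+1, j-1)]
  V(1,-1) = exp(-r*dt) * [p_u*0.000000 + p_m*0.244717 + p_d*0.424858] = 0.236011
  V(1,+0) = exp(-r*dt) * [p_u*0.000000 + p_m*0.000000 + p_d*0.244717] = 0.043092
  V(1,+1) = exp(-r*dt) * [p_u*0.000000 + p_m*0.000000 + p_d*0.000000] = 0.000000
  V(0,+0) = exp(-r*dt) * [p_u*0.000000 + p_m*0.043092 + p_d*0.236011] = 0.069944
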